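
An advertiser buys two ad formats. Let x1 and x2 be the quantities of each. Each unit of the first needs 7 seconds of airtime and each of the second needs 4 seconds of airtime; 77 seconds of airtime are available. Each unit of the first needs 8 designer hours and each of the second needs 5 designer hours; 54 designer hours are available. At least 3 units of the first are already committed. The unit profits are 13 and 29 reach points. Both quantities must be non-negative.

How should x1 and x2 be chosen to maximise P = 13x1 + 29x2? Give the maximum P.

x1 = 3, x2 = 6, maximum P = 213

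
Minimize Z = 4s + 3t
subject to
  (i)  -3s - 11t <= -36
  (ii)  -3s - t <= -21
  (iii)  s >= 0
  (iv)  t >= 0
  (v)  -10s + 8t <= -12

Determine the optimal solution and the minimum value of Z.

Extreme points and Z = 4s + 3t:
  (13/2, 3/2) → Z = 61/2
  (12, 0) → Z = 48
  (90/17, 87/17) → Z = 621/17
The feasible region is unbounded (it extends along (4, 5), (1, 0)), but Z strictly increases along every unbounded feasible direction, so there is no improving ray and the minimum is attained at a vertex.

The binding constraints are -3s - 11t = -36 and -3s - t = -21.
Solving simultaneously gives s = 13/2, t = 3/2.

s = 13/2, t = 3/2, minimum Z = 61/2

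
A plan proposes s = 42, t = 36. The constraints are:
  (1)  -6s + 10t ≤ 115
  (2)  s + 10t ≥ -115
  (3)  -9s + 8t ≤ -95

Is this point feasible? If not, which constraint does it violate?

not feasible — violates (3)

Constraint (3): -9s + 8t = -90, which is not ≤ -95. All other constraints are satisfied.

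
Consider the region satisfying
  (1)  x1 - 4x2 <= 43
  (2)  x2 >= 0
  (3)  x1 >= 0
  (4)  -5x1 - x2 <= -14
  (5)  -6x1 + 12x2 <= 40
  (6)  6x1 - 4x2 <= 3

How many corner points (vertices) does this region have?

3

Pairwise boundary intersections that survive every other constraint:
  (64/33, 142/33)
  (59/26, 69/26)
  (49/12, 43/8)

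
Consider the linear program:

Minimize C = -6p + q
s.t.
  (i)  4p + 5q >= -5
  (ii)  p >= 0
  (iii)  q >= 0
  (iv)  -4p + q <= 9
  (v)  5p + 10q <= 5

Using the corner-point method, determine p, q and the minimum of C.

p = 1, q = 0, minimum C = -6

Vertices and C = -6p + q:
  (0, 0) → C = 0
  (0, 1/2) → C = 1/2
  (1, 0) → C = -6

The binding constraints are q = 0 and 5p + 10q = 5.
Solving simultaneously gives p = 1, q = 0.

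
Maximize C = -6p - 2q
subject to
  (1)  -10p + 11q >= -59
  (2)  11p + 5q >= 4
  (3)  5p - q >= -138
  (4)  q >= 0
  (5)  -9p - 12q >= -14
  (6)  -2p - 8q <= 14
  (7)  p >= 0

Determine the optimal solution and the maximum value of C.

Extreme points and C = -6p - 2q:
  (4/11, 0) → C = -24/11
  (0, 4/5) → C = -8/5
  (14/9, 0) → C = -28/3
  (0, 7/6) → C = -7/3

The optimum lies where 11p + 5q = 4 and p = 0.
Solving simultaneously gives p = 0, q = 4/5.

p = 0, q = 4/5, maximum C = -8/5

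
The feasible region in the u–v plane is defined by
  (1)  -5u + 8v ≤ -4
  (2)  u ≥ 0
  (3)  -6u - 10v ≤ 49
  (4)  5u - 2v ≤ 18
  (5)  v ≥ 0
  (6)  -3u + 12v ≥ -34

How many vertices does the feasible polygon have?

3

Intersecting each pair of boundary lines and keeping only the points that satisfy every inequality leaves:
  (68/15, 7/3)
  (4/5, 0)
  (18/5, 0)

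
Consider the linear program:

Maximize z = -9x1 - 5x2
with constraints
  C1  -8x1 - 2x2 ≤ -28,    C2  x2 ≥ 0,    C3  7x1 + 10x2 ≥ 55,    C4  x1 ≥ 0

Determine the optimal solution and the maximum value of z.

x1 = 85/33, x2 = 122/33, maximum z = -125/3

Vertices and z = -9x1 - 5x2:
  (85/33, 122/33) → z = -125/3
  (0, 14) → z = -70
  (55/7, 0) → z = -495/7
The feasible region is unbounded (it extends along (0, 1), (1, 0)), but z strictly decreases along every unbounded feasible direction, so there is no improving ray and the maximum is attained at a vertex.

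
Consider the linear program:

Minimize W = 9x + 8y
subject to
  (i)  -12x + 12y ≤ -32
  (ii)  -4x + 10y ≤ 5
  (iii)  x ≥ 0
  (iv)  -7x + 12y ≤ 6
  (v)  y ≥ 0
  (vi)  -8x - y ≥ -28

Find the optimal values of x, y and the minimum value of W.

Feasible corners and W = 9x + 8y:
  (8/3, 0) → W = 24
  (92/27, 20/27) → W = 988/27
  (7/2, 0) → W = 63/2

The binding constraints are -12x + 12y = -32 and y = 0.
Solving simultaneously gives x = 8/3, y = 0.

x = 8/3, y = 0, minimum W = 24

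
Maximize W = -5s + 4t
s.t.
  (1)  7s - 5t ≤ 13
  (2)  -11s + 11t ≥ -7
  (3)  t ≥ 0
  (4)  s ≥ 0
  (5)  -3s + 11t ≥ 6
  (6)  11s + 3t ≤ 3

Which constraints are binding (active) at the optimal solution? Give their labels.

(4) and (6)

Corner points and W = -5s + 4t:
  (0, 6/11) → W = 24/11
  (0, 1) → W = 4
  (3/26, 15/26) → W = 45/26

The maximum is at (0, 1). Substituting into each constraint, equality holds for (4) and (6); the remaining constraints have slack.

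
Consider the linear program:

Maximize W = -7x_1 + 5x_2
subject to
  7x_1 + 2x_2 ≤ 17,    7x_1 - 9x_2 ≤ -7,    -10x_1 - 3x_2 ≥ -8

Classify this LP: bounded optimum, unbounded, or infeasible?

unbounded

From the feasible point (17/37, 42/37), moving in the direction (-3, 10) keeps every constraint satisfied while W increases without bound.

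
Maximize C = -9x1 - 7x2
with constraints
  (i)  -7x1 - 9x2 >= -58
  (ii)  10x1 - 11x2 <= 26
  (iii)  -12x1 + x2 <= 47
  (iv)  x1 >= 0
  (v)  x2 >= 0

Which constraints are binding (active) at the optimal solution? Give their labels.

(iv) and (v)

Extreme points and C = -9x1 - 7x2:
  (872/167, 398/167) → C = -10634/167
  (0, 58/9) → C = -406/9
  (13/5, 0) → C = -117/5
  (0, 0) → C = 0

The maximum is at (0, 0). Substituting into each constraint, equality holds for (iv) and (v); the remaining constraints have slack.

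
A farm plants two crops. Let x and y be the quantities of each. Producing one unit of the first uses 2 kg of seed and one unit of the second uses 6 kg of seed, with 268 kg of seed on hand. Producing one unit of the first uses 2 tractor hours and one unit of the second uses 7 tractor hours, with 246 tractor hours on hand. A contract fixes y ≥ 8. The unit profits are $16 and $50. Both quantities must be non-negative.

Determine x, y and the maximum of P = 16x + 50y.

The optimum lies where 2x + 7y = 246 and y = 8.
Solving simultaneously gives x = 95, y = 8.

x = 95, y = 8, maximum P = 1920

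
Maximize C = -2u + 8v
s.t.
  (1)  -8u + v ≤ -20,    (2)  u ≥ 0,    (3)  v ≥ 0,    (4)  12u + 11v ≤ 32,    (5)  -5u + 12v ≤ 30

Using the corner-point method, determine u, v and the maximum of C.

Corner points and C = -2u + 8v:
  (5/2, 0) → C = -5
  (63/25, 4/25) → C = -94/25
  (8/3, 0) → C = -16/3

u = 63/25, v = 4/25, maximum C = -94/25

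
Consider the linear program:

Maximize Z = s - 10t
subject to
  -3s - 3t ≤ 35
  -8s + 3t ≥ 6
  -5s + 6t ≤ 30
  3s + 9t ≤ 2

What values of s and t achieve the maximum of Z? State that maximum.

s = -41/11, t = -262/33, maximum Z = 227/3

Vertices and Z = s - 10t:
  (-41/11, -262/33) → Z = 227/3
  (-100/11, -85/33) → Z = 50/3
  (-16/27, 34/81) → Z = -388/81
  (-86/21, 100/63) → Z = -1258/63

At the optimal vertex, -3s - 3t = 35 and -8s + 3t = 6.
Solving simultaneously gives s = -41/11, t = -262/33.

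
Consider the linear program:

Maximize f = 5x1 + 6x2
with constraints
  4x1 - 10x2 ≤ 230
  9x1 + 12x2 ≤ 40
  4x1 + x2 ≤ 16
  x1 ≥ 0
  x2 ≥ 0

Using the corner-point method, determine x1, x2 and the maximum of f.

Feasible corners and f = 5x1 + 6x2:
  (152/39, 16/39) → f = 856/39
  (0, 10/3) → f = 20
  (4, 0) → f = 20
  (0, 0) → f = 0

The binding constraints are 9x1 + 12x2 = 40 and 4x1 + x2 = 16.
Solving simultaneously gives x1 = 152/39, x2 = 16/39.

x1 = 152/39, x2 = 16/39, maximum f = 856/39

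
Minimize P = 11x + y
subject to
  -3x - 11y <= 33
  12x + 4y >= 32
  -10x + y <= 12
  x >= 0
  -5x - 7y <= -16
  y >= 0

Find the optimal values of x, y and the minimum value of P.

x = 0, y = 8, minimum P = 8

The feasible region is unbounded (it extends along (1, 10), (1, 0)), but P strictly increases along every unbounded feasible direction, so there is no improving ray and the minimum is attained at a vertex.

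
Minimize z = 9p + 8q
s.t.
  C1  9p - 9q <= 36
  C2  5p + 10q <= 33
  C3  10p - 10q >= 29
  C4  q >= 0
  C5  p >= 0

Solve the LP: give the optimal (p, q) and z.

p = 29/10, q = 0, minimum z = 261/10

Extreme points and z = 9p + 8q:
  (73/15, 13/15) → z = 761/15
  (4, 0) → z = 36
  (62/15, 37/30) → z = 706/15
  (29/10, 0) → z = 261/10

The optimum lies where 10p - 10q = 29 and q = 0.
Solving simultaneously gives p = 29/10, q = 0.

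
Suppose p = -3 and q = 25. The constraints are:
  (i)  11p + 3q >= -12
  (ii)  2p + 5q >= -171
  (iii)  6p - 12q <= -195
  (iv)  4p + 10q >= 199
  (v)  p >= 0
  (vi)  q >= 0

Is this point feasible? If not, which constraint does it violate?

not feasible — violates (v)

Constraint (v): p = -3, which is not ≥ 0. All other constraints are satisfied.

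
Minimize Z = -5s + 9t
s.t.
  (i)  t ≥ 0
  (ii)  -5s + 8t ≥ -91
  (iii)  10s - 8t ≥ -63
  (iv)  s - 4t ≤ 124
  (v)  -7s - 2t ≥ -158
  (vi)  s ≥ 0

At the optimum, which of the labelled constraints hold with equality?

Vertices and Z = -5s + 9t:
  (91/5, 0) → Z = -91
  (0, 0) → Z = 0
  (241/11, 51/22) → Z = -1951/22
  (569/38, 2021/76) → Z = 12499/76
  (0, 63/8) → Z = 567/8

The minimum is at (91/5, 0). Substituting into each constraint, equality holds for (i) and (ii); the remaining constraints have slack.

(i) and (ii)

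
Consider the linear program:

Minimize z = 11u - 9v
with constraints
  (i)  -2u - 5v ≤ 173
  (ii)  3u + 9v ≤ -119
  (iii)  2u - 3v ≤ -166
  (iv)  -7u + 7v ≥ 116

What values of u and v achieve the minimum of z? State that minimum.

u = -962/3, v = 281/3, minimum z = -13111/3

Corner points and z = 11u - 9v:
  (-962/3, 281/3) → z = -13111/3
  (-1349/16, -7/8) → z = -14713/16
  (-617/9, 260/27) → z = -7567/9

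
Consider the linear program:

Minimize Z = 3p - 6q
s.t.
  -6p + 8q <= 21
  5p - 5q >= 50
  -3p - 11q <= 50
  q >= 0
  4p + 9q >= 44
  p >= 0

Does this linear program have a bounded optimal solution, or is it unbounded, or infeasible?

From the feasible point (101/2, 81/2), moving in the direction (8, 6) keeps every constraint satisfied while Z decreases without bound.

unbounded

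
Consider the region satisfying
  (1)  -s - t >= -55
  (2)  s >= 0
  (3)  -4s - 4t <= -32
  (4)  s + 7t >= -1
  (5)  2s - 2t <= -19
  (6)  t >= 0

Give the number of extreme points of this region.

3

Of the 14 pairwise boundary intersections, those satisfying every inequality are:
  (0, 55)
  (91/4, 129/4)
  (0, 19/2)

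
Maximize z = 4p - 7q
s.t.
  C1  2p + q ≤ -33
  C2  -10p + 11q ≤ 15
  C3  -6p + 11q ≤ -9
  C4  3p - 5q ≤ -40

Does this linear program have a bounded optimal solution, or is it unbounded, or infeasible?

infeasible

The boundaries 2p + q = -33 and -10p + 11q = 15 meet at (-189/16, -75/8), but that point violates 3p - 5q ≤ -40. Every candidate vertex is excluded by some other constraint, so the feasible region is empty.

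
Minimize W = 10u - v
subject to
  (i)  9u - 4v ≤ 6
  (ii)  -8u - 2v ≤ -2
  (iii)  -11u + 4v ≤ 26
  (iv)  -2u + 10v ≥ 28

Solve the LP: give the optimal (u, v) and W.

Feasible corners and W = 10u - v:
  (86/41, 132/41) → W = 728/41
  (-22/27, 115/27) → W = -335/27
  (-3/7, 19/7) → W = -7
The feasible region is unbounded (it extends along (4, 9), (4, 11)), but W strictly increases along every unbounded feasible direction, so there is no improving ray and the minimum is attained at a vertex.

u = -22/27, v = 115/27, minimum W = -335/27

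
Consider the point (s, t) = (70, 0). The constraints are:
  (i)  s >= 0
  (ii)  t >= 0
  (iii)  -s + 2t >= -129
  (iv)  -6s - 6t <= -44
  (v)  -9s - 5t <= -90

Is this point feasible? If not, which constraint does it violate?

feasible

(i): 70 ≥ 0 ✓
(ii): 0 ≥ 0 ✓
(iii): -70 ≥ -129 ✓
(iv): -420 ≤ -44 ✓
(v): -630 ≤ -90 ✓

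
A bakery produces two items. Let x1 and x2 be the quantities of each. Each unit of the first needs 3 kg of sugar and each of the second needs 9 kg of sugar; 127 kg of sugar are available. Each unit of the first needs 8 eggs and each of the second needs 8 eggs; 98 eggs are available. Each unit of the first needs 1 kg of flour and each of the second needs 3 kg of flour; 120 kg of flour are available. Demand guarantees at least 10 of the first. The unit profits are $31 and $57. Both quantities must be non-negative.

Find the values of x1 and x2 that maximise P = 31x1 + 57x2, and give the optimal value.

x1 = 10, x2 = 9/4, maximum P = 1753/4

The binding constraints are 8x1 + 8x2 = 98 and x1 = 10.
Solving simultaneously gives x1 = 10, x2 = 9/4.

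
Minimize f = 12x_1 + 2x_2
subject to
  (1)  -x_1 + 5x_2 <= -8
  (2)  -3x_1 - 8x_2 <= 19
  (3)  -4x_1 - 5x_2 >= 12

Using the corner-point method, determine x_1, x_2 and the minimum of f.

x_1 = -31/23, x_2 = -43/23, minimum f = -458/23

Feasible corners and f = 12x_1 + 2x_2:
  (-31/23, -43/23) → f = -458/23
  (-4/5, -44/25) → f = -328/25
  (-1/17, -40/17) → f = -92/17

At the optimal vertex, -x_1 + 5x_2 = -8 and -3x_1 - 8x_2 = 19.
Solving simultaneously gives x_1 = -31/23, x_2 = -43/23.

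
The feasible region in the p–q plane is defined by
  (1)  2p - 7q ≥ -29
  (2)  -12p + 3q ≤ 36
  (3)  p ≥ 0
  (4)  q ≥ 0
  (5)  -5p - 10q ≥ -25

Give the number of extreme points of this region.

Pairwise boundary intersections that survive every other constraint:
  (0, 0)
  (0, 5/2)
  (5, 0)

3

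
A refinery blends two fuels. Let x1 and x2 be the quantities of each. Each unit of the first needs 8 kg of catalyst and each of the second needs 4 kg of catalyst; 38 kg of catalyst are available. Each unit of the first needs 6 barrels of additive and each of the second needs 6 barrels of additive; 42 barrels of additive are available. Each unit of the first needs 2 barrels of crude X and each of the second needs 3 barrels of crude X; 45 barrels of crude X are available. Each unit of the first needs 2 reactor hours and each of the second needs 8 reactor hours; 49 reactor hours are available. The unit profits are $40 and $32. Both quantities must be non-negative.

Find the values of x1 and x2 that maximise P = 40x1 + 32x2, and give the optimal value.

Feasible corners and P = 40x1 + 32x2:
  (0, 0) → P = 0
  (0, 49/8) → P = 196
  (19/4, 0) → P = 190
  (5/2, 9/2) → P = 244
  (7/6, 35/6) → P = 700/3

x1 = 5/2, x2 = 9/2, maximum P = 244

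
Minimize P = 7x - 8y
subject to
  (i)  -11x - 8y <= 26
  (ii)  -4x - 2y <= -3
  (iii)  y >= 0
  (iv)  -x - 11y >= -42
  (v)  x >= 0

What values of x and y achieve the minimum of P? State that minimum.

x = 0, y = 42/11, minimum P = -336/11

Feasible corners and P = 7x - 8y:
  (3/4, 0) → P = 21/4
  (0, 3/2) → P = -12
  (42, 0) → P = 294
  (0, 42/11) → P = -336/11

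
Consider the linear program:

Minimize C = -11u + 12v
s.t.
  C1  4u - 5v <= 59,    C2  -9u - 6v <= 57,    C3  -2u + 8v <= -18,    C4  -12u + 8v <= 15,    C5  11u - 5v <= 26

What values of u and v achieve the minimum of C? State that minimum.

The binding constraints are -9u - 6v = 57 and 11u - 5v = 26.
Solving simultaneously gives u = -43/37, v = -287/37.

u = -43/37, v = -287/37, minimum C = -2971/37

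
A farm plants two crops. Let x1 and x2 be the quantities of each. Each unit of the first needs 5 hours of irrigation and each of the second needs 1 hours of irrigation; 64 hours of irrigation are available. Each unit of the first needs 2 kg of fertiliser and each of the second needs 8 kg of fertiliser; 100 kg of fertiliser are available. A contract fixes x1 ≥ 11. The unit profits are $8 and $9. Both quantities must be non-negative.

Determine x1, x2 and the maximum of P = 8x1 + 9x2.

x1 = 11, x2 = 9, maximum P = 169

The optimum lies where 5x1 + x2 = 64 and x1 = 11.
Solving simultaneously gives x1 = 11, x2 = 9.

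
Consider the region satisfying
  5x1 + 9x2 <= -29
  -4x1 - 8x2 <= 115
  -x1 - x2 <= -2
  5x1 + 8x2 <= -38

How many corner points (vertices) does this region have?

The feasible vertices (each the meet of two boundaries and inside every other half-plane) are:
  (131/4, -123/4)
  (77, -423/8)
  (18, -16)

3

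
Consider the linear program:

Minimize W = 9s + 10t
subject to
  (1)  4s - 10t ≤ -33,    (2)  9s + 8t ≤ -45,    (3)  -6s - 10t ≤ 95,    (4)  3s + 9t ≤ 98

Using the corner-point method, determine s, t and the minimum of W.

s = -1835/24, t = 291/8, minimum W = -2595/8

Feasible corners and W = 9s + 10t:
  (-357/61, 117/122) → W = -2628/61
  (-64/5, -91/50) → W = -667/5
  (-1189/57, 339/19) → W = -177/19
  (-1835/24, 291/8) → W = -2595/8

The binding constraints are -6s - 10t = 95 and 3s + 9t = 98.
Solving simultaneously gives s = -1835/24, t = 291/8.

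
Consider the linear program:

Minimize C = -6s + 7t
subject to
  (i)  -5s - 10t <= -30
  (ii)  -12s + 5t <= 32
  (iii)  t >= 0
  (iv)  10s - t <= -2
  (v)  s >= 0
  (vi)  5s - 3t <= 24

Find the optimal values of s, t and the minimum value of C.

s = 2/21, t = 62/21, minimum C = 422/21

Extreme points and C = -6s + 7t:
  (2/21, 62/21) → C = 422/21
  (0, 3) → C = 21
  (11/19, 148/19) → C = 970/19
  (0, 32/5) → C = 224/5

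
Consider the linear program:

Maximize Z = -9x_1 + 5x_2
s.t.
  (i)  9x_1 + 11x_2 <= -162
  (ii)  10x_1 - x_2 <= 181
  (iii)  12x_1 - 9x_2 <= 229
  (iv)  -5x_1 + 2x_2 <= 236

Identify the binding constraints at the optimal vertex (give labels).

Vertices and Z = -9x_1 + 5x_2:
  (1061/213, -1335/71) → Z = -9858/71
  (-40, 18) → Z = 450
  (-2582/21, -3977/21) → Z = 479/3

The maximum is at (-40, 18). Substituting into each constraint, equality holds for (i) and (iv); the remaining constraints have slack.

(i) and (iv)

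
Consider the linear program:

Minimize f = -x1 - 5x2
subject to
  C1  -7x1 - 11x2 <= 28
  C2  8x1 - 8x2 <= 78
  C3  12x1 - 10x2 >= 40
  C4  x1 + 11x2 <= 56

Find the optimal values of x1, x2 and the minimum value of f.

x1 = 653/48, x2 = 185/48, minimum f = -263/8

Feasible corners and f = -x1 - 5x2:
  (317/72, -385/72) → f = 67/3
  (80/101, -308/101) → f = 1460/101
  (653/48, 185/48) → f = -263/8
  (500/71, 316/71) → f = -2080/71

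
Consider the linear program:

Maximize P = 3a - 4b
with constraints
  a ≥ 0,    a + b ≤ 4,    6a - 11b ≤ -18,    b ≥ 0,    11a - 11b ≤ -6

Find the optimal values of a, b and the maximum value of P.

Extreme points and P = 3a - 4b:
  (0, 4) → P = -16
  (0, 18/11) → P = -72/11
  (26/17, 42/17) → P = -90/17

a = 26/17, b = 42/17, maximum P = -90/17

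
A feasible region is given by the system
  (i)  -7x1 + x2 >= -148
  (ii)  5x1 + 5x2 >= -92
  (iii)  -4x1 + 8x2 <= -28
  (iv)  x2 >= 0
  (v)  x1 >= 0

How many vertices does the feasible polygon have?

3

The feasible vertices (each the meet of two boundaries and inside every other half-plane) are:
  (289/13, 99/13)
  (148/7, 0)
  (7, 0)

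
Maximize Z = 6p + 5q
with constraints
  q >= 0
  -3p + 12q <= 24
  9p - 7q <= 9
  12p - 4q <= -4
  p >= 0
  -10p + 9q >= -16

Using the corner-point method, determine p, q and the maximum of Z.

p = 4/11, q = 23/11, maximum Z = 139/11

Vertices and Z = 6p + 5q:
  (4/11, 23/11) → Z = 139/11
  (0, 2) → Z = 10
  (0, 1) → Z = 5

At the optimal vertex, -3p + 12q = 24 and 12p - 4q = -4.
Solving simultaneously gives p = 4/11, q = 23/11.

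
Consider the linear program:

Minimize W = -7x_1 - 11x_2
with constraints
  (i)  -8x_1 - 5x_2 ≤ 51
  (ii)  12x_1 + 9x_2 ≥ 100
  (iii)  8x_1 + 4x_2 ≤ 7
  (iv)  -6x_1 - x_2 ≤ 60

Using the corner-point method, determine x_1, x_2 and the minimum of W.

The optimum lies where 8x_1 + 4x_2 = 7 and -6x_1 - x_2 = 60.
Solving simultaneously gives x_1 = -247/16, x_2 = 261/8.

x_1 = -247/16, x_2 = 261/8, minimum W = -4013/16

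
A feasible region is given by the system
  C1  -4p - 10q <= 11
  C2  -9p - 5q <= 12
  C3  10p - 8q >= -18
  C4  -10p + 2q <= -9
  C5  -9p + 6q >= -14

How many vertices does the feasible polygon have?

4

Pairwise boundary intersections that survive every other constraint:
  (17/27, -73/54)
  (37/57, -155/114)
  (9/5, 9/2)
  (55/3, 151/6)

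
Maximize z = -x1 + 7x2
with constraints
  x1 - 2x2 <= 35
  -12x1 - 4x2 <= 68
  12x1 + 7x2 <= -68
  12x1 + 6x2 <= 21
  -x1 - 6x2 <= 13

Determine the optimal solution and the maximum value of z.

Corner points and z = -x1 + 7x2:
  (-17/3, 0) → z = 17/3
  (-89/17, -22/17) → z = -65/17
  (-317/65, -88/65) → z = -23/5

x1 = -17/3, x2 = 0, maximum z = 17/3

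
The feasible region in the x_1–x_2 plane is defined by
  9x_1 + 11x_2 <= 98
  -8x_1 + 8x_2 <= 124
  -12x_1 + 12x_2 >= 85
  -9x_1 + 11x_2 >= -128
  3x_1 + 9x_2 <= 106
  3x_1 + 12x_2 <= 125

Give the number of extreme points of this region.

Of the 14 pairwise boundary intersections, those satisfying every inequality are:
  (241/240, 647/80)
  (-199/75, 277/25)
  (-597/4, -535/4)
  (-61/15, 343/30)
  (-2471/24, -767/8)

5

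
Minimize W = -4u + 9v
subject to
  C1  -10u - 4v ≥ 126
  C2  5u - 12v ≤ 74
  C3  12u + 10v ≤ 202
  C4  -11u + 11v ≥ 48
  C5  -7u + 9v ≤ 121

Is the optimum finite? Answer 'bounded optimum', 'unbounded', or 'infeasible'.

Extreme points and W = -4u + 9v:
  (-789/77, -453/77) → W = -921/77
  (-809/59, 164/59) → W = 4712/59
  (-1390/77, -1054/77) → W = -3926/77
  (-706/13, -1123/39) → W = -545/13
The feasible region has finitely many vertices and no improving ray; the minimum is -3926/77 at (-1390/77, -1054/77).

bounded optimum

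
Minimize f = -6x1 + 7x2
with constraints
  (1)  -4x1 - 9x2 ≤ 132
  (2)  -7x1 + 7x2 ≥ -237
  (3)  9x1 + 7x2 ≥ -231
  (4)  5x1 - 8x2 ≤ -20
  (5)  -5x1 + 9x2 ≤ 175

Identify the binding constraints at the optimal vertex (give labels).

Vertices and f = -6x1 + 7x2:
  (-1155/53, -264/53) → f = 5082/53
  (-1236/77, -580/77) → f = 3356/77
  (2036/21, 1325/21) → f = -2941/21
  (1679/14, 1205/14) → f = -1639/14
  (-826/29, 105/29) → f = 5691/29

The minimum is at (2036/21, 1325/21). Substituting into each constraint, equality holds for (2) and (4); the remaining constraints have slack.

(2) and (4)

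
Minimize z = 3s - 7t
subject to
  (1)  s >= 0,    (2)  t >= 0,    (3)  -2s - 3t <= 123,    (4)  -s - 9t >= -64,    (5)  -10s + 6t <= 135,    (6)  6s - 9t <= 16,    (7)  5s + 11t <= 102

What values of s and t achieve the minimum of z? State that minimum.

s = 0, t = 64/9, minimum z = -448/9

The binding constraints are s = 0 and -s - 9t = -64.
Solving simultaneously gives s = 0, t = 64/9.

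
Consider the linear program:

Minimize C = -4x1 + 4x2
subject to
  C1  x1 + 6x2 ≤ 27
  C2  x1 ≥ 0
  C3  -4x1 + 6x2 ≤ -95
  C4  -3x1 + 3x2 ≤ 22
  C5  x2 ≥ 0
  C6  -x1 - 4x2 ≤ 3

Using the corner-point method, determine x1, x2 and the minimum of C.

x1 = 27, x2 = 0, minimum C = -108

Feasible corners and C = -4x1 + 4x2:
  (122/5, 13/30) → C = -1438/15
  (27, 0) → C = -108
  (95/4, 0) → C = -95

The binding constraints are x1 + 6x2 = 27 and x2 = 0.
Solving simultaneously gives x1 = 27, x2 = 0.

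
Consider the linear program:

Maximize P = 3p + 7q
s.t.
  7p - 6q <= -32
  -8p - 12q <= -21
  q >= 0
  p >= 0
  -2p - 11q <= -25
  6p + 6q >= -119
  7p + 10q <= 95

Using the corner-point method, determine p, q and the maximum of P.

Corner points and P = 3p + 7q:
  (0, 16/3) → P = 112/3
  (125/56, 127/16) → P = 6973/112
  (0, 19/2) → P = 133/2

The optimum lies where p = 0 and 7p + 10q = 95.
Solving simultaneously gives p = 0, q = 19/2.

p = 0, q = 19/2, maximum P = 133/2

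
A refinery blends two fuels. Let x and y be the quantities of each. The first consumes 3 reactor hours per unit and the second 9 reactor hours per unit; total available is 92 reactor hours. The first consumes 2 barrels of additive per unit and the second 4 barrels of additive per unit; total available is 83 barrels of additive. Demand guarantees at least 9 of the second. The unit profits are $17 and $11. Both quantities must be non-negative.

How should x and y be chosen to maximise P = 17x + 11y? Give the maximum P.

x = 11/3, y = 9, maximum P = 484/3

Extreme points and P = 17x + 11y:
  (0, 92/9) → P = 1012/9
  (0, 9) → P = 99
  (11/3, 9) → P = 484/3

The optimum lies where 3x + 9y = 92 and y = 9.
Solving simultaneously gives x = 11/3, y = 9.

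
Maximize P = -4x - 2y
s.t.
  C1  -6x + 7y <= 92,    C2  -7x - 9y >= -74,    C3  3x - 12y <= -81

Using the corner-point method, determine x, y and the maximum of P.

Extreme points and P = -4x - 2y:
  (-310/103, 1088/103) → P = -936/103
  (-179/17, 70/17) → P = 576/17
  (53/37, 263/37) → P = -738/37

The optimum lies where -6x + 7y = 92 and 3x - 12y = -81.
Solving simultaneously gives x = -179/17, y = 70/17.

x = -179/17, y = 70/17, maximum P = 576/17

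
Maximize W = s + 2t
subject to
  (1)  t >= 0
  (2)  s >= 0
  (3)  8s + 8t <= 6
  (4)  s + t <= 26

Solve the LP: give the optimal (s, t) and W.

s = 0, t = 3/4, maximum W = 3/2

The binding constraints are s = 0 and 8s + 8t = 6.
Solving simultaneously gives s = 0, t = 3/4.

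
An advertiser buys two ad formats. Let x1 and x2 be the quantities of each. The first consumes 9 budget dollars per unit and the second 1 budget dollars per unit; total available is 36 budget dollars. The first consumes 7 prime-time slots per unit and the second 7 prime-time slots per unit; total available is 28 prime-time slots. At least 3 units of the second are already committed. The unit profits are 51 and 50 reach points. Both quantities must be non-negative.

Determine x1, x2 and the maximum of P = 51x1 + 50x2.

Vertices and P = 51x1 + 50x2:
  (0, 4) → P = 200
  (0, 3) → P = 150
  (1, 3) → P = 201

The optimum lies where 7x1 + 7x2 = 28 and x2 = 3.
Solving simultaneously gives x1 = 1, x2 = 3.

x1 = 1, x2 = 3, maximum P = 201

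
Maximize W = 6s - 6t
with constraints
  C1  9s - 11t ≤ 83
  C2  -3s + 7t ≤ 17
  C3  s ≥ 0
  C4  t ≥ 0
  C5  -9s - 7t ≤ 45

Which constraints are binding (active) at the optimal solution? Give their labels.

Vertices and W = 6s - 6t:
  (128/5, 67/5) → W = 366/5
  (83/9, 0) → W = 166/3
  (0, 17/7) → W = -102/7
  (0, 0) → W = 0

The maximum is at (128/5, 67/5). Substituting into each constraint, equality holds for C1 and C2; the remaining constraints have slack.

C1 and C2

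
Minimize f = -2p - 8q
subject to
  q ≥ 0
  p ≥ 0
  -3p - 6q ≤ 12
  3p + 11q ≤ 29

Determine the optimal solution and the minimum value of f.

Corner points and f = -2p - 8q:
  (0, 0) → f = 0
  (29/3, 0) → f = -58/3
  (0, 29/11) → f = -232/11

At the optimal vertex, p = 0 and 3p + 11q = 29.
Solving simultaneously gives p = 0, q = 29/11.

p = 0, q = 29/11, minimum f = -232/11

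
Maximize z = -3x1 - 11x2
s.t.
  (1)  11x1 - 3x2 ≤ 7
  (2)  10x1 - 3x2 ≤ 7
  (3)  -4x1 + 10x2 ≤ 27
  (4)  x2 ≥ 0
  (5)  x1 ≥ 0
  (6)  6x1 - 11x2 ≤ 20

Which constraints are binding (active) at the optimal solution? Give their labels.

Extreme points and z = -3x1 - 11x2:
  (151/98, 325/98) → z = -2014/49
  (7/11, 0) → z = -21/11
  (0, 27/10) → z = -297/10
  (0, 0) → z = 0

The maximum is at (0, 0). Substituting into each constraint, equality holds for (4) and (5); the remaining constraints have slack.

(4) and (5)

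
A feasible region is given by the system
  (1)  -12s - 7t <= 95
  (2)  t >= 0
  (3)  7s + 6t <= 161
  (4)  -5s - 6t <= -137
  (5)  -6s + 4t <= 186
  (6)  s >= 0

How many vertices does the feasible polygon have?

Of the 15 pairwise boundary intersections, those satisfying every inequality are:
  (12, 77/6)
  (0, 161/6)
  (0, 137/6)

3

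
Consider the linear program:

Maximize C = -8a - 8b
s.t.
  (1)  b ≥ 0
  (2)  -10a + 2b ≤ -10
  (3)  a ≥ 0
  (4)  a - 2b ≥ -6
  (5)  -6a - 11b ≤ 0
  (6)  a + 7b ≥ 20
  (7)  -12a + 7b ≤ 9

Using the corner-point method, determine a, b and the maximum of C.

a = 55/36, b = 95/36, maximum C = -100/3

Extreme points and C = -8a - 8b:
  (20, 0) → C = -160
  (16/9, 35/9) → C = -136/3
  (55/36, 95/36) → C = -100/3
The feasible region is unbounded (it extends along (2, 1), (1, 0)), but C strictly decreases along every unbounded feasible direction, so there is no improving ray and the maximum is attained at a vertex.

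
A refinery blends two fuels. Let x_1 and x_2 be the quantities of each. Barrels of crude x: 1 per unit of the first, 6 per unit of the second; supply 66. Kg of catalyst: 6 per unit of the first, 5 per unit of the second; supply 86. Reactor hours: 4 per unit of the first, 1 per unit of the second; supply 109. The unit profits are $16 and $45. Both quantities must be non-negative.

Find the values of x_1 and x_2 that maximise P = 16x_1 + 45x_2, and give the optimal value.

x_1 = 6, x_2 = 10, maximum P = 546

Extreme points and P = 16x_1 + 45x_2:
  (0, 0) → P = 0
  (0, 11) → P = 495
  (43/3, 0) → P = 688/3
  (6, 10) → P = 546

At the optimal vertex, x_1 + 6x_2 = 66 and 6x_1 + 5x_2 = 86.
Solving simultaneously gives x_1 = 6, x_2 = 10.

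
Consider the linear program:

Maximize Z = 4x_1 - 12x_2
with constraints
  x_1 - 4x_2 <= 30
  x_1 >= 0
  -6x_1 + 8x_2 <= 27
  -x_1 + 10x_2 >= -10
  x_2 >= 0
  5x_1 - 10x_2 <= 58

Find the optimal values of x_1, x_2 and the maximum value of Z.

x_1 = 12, x_2 = 1/5, maximum Z = 228/5

Extreme points and Z = 4x_1 - 12x_2:
  (0, 27/8) → Z = -81/2
  (0, 0) → Z = 0
  (10, 0) → Z = 40
  (12, 1/5) → Z = 228/5
The feasible region is unbounded (it extends along (2, 1), (4, 3)), but Z strictly decreases along every unbounded feasible direction, so there is no improving ray and the maximum is attained at a vertex.

At the optimal vertex, -x_1 + 10x_2 = -10 and 5x_1 - 10x_2 = 58.
Solving simultaneously gives x_1 = 12, x_2 = 1/5.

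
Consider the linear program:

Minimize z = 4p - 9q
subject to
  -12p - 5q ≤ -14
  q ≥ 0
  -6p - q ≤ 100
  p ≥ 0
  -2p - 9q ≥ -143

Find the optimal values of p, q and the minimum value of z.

p = 0, q = 143/9, minimum z = -143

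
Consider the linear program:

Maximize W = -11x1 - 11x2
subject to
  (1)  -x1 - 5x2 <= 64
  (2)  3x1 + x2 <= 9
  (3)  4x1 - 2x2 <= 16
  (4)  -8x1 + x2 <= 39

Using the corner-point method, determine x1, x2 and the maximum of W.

x1 = -259/41, x2 = -473/41, maximum W = 8052/41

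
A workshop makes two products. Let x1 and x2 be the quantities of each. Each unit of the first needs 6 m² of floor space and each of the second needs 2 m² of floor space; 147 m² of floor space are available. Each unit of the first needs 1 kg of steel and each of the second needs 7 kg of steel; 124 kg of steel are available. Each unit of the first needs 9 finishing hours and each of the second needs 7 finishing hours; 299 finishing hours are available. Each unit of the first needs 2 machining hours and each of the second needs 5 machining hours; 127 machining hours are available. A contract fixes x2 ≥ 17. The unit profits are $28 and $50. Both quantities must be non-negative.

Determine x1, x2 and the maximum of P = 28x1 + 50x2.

Vertices and P = 28x1 + 50x2:
  (0, 124/7) → P = 6200/7
  (0, 17) → P = 850
  (5, 17) → P = 990

x1 = 5, x2 = 17, maximum P = 990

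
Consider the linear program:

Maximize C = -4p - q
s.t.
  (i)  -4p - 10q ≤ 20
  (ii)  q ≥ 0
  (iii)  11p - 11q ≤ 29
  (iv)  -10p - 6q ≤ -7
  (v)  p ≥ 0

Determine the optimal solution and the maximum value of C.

p = 0, q = 7/6, maximum C = -7/6

Vertices and C = -4p - q:
  (29/11, 0) → C = -116/11
  (7/10, 0) → C = -14/5
  (0, 7/6) → C = -7/6
The feasible region is unbounded (it extends along (0, 1), (1, 1)), but C strictly decreases along every unbounded feasible direction, so there is no improving ray and the maximum is attained at a vertex.

The binding constraints are -10p - 6q = -7 and p = 0.
Solving simultaneously gives p = 0, q = 7/6.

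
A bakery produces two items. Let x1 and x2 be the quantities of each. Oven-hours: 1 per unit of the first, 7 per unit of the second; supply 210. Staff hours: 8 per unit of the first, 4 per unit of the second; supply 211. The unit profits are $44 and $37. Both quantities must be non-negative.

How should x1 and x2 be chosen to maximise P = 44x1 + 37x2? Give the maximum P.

x1 = 49/4, x2 = 113/4, maximum P = 6337/4

Feasible corners and P = 44x1 + 37x2:
  (0, 0) → P = 0
  (0, 30) → P = 1110
  (211/8, 0) → P = 2321/2
  (49/4, 113/4) → P = 6337/4

At the optimal vertex, x1 + 7x2 = 210 and 8x1 + 4x2 = 211.
Solving simultaneously gives x1 = 49/4, x2 = 113/4.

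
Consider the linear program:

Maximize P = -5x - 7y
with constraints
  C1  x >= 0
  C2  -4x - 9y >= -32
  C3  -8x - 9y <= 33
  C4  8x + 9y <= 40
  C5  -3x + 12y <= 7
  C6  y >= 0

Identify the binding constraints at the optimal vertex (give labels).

C1 and C6

Vertices and P = -5x - 7y:
  (0, 7/12) → P = -49/12
  (0, 0) → P = 0
  (139/41, 176/123) → P = -3317/123
  (5, 0) → P = -25

The maximum is at (0, 0). Substituting into each constraint, equality holds for C1 and C6; the remaining constraints have slack.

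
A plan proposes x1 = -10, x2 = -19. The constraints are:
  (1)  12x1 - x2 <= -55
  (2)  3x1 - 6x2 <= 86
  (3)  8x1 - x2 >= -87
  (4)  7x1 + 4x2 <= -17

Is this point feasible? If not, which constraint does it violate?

(1): -101 ≤ -55 ✓
(2): 84 ≤ 86 ✓
(3): -61 ≥ -87 ✓
(4): -146 ≤ -17 ✓

feasible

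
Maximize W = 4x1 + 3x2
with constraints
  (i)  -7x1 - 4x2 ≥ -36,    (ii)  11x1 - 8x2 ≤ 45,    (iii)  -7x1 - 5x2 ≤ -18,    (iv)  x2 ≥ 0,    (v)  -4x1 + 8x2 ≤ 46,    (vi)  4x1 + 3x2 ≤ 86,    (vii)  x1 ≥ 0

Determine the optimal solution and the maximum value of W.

x1 = 13/9, x2 = 233/36, maximum W = 907/36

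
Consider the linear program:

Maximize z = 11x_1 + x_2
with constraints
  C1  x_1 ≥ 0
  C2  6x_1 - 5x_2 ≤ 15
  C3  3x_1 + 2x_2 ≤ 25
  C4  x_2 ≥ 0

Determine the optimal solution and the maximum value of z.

Corner points and z = 11x_1 + x_2:
  (0, 25/2) → z = 25/2
  (0, 0) → z = 0
  (155/27, 35/9) → z = 1810/27
  (5/2, 0) → z = 55/2

At the optimal vertex, 6x_1 - 5x_2 = 15 and 3x_1 + 2x_2 = 25.
Solving simultaneously gives x_1 = 155/27, x_2 = 35/9.

x_1 = 155/27, x_2 = 35/9, maximum z = 1810/27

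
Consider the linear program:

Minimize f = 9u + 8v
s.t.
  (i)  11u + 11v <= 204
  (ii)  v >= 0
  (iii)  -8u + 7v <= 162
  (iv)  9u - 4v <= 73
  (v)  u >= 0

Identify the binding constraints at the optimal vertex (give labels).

(ii) and (v)

Extreme points and f = 9u + 8v:
  (1619/143, 1033/143) → f = 22835/143
  (0, 204/11) → f = 1632/11
  (73/9, 0) → f = 73
  (0, 0) → f = 0

The minimum is at (0, 0). Substituting into each constraint, equality holds for (ii) and (v); the remaining constraints have slack.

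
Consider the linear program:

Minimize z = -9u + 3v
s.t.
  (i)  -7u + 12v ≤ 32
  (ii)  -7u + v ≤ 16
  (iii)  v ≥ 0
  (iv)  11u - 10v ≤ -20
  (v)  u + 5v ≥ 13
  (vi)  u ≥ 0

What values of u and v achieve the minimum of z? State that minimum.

u = 40/31, v = 106/31, minimum z = -42/31

Feasible corners and z = -9u + 3v:
  (40/31, 106/31) → z = -42/31
  (0, 8/3) → z = 8
  (6/13, 163/65) → z = 219/65
  (0, 13/5) → z = 39/5

The optimum lies where -7u + 12v = 32 and 11u - 10v = -20.
Solving simultaneously gives u = 40/31, v = 106/31.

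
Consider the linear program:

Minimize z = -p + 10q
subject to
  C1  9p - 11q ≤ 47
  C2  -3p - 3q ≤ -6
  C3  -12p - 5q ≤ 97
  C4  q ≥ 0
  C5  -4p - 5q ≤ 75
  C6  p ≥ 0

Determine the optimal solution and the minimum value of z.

Corner points and z = -p + 10q:
  (47/9, 0) → z = -47/9
  (2, 0) → z = -2
  (0, 2) → z = 20
The feasible region is unbounded (it extends along (0, 1), (11, 9)), but z strictly increases along every unbounded feasible direction, so there is no improving ray and the minimum is attained at a vertex.

p = 47/9, q = 0, minimum z = -47/9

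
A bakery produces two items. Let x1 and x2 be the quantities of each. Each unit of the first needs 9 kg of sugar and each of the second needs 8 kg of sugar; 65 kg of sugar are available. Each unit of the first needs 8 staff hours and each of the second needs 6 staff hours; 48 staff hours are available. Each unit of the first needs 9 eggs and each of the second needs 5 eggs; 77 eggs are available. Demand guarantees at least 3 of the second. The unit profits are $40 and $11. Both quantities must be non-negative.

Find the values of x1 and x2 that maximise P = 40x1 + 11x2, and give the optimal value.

x1 = 15/4, x2 = 3, maximum P = 183

Corner points and P = 40x1 + 11x2:
  (0, 8) → P = 88
  (0, 3) → P = 33
  (15/4, 3) → P = 183

The binding constraints are 8x1 + 6x2 = 48 and x2 = 3.
Solving simultaneously gives x1 = 15/4, x2 = 3.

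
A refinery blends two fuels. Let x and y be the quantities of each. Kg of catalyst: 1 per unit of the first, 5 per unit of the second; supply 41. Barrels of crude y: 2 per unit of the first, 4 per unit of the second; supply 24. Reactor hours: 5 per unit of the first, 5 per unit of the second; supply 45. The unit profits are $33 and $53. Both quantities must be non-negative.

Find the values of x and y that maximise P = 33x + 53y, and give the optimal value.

Corner points and P = 33x + 53y:
  (0, 0) → P = 0
  (0, 6) → P = 318
  (9, 0) → P = 297
  (6, 3) → P = 357

At the optimal vertex, 2x + 4y = 24 and 5x + 5y = 45.
Solving simultaneously gives x = 6, y = 3.

x = 6, y = 3, maximum P = 357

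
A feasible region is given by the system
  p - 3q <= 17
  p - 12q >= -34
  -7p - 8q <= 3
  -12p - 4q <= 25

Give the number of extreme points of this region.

The feasible vertices (each the meet of two boundaries and inside every other half-plane) are:
  (34, 17/3)
  (127/29, -122/29)
  (-109/37, 383/148)
  (-47/17, 139/68)

4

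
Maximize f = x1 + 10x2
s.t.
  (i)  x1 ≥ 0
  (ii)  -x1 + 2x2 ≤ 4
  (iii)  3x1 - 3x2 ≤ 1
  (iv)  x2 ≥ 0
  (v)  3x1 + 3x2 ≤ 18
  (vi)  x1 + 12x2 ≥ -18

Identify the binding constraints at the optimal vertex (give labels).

(ii) and (v)

Extreme points and f = x1 + 10x2:
  (0, 2) → f = 20
  (0, 0) → f = 0
  (8/3, 10/3) → f = 36
  (1/3, 0) → f = 1/3
  (19/6, 17/6) → f = 63/2

The maximum is at (8/3, 10/3). Substituting into each constraint, equality holds for (ii) and (v); the remaining constraints have slack.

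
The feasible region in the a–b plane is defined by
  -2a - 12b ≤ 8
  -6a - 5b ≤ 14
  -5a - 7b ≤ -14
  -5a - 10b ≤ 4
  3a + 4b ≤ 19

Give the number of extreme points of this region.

4

Pairwise boundary intersections that survive every other constraint:
  (112/23, -34/23)
  (65/7, -31/14)
  (-168/17, 154/17)
  (-151/9, 52/3)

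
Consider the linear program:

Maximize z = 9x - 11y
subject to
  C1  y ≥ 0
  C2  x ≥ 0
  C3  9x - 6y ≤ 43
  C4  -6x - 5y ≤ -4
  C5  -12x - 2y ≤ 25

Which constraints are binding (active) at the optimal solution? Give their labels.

C1 and C3

Vertices and z = 9x - 11y:
  (43/9, 0) → z = 43
  (2/3, 0) → z = 6
  (0, 4/5) → z = -44/5
The feasible region is unbounded (it extends along (0, 1), (2, 3)), but z strictly decreases along every unbounded feasible direction, so there is no improving ray and the maximum is attained at a vertex.

The maximum is at (43/9, 0). Substituting into each constraint, equality holds for C1 and C3; the remaining constraints have slack.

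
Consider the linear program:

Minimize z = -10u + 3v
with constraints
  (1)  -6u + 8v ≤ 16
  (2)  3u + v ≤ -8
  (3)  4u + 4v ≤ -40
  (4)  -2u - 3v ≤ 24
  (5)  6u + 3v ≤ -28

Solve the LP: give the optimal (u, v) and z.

u = -6, v = -4, minimum z = 48

Feasible corners and z = -10u + 3v:
  (-48/7, -22/7) → z = 414/7
  (-120/17, -56/17) → z = 1032/17
  (-6, -4) → z = 48

The optimum lies where 4u + 4v = -40 and -2u - 3v = 24.
Solving simultaneously gives u = -6, v = -4.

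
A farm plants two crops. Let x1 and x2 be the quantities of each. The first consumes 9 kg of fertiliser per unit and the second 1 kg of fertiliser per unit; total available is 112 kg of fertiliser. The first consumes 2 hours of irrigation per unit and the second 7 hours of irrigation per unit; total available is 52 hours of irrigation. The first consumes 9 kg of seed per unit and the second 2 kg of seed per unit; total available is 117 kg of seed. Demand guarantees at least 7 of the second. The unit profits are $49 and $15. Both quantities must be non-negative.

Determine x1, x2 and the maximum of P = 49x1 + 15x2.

x1 = 3/2, x2 = 7, maximum P = 357/2

Feasible corners and P = 49x1 + 15x2:
  (0, 52/7) → P = 780/7
  (0, 7) → P = 105
  (3/2, 7) → P = 357/2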